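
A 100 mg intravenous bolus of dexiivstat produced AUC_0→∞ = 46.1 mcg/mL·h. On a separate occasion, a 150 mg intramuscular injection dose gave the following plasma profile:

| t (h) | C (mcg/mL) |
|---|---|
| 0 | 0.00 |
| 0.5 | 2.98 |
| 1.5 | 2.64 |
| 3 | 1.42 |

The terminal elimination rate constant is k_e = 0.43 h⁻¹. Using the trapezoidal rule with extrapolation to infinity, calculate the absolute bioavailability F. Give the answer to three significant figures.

F = 0.143

Trapezoidal AUC_0→3 (intramuscular injection):
  [0→0.5]: (0.00+2.98)/2 × 0.5 = 0.745
  [0.5→1.5]: (2.98+2.64)/2 × 1 = 2.81
  [1.5→3]: (2.64+1.42)/2 × 1.5 = 3.045
  Sum = 6.6 mcg/mL·h
Tail: C_last/k_e = 1.42/0.43 = 3.302
AUC_0→∞ (intramuscular injection) = 6.6 + 3.302 = 9.902 mcg/mL·h
F = (AUC_ev/D_ev)/(AUC_iv/D_iv) = (9.902/150)/(46.1/100) = 0.0660133/0.461 = 0.1432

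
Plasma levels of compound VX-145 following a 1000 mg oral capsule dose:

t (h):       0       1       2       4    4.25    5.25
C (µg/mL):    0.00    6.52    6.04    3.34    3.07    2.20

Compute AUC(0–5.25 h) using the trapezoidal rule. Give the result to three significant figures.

AUC = 22.4 µg/mL·h

Trapezoidal AUC_0→5.25:
  [0→1]: (0.00+6.52)/2 × 1 = 3.26
  [1→2]: (6.52+6.04)/2 × 1 = 6.28
  [2→4]: (6.04+3.34)/2 × 2 = 9.38
  [4→4.25]: (3.34+3.07)/2 × 0.25 = 0.80125
  [4.25→5.25]: (3.07+2.20)/2 × 1 = 2.635
  Sum = 22.35625 µg/mL·h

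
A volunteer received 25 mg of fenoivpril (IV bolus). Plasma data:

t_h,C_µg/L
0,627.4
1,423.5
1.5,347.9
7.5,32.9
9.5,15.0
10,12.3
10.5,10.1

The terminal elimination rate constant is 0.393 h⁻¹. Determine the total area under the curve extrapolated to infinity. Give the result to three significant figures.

AUC = 1950 µg/L·h

Trapezoidal AUC_0→10.5:
  [0→1]: (627.4+423.5)/2 × 1 = 525.45
  [1→1.5]: (423.5+347.9)/2 × 0.5 = 192.85
  [1.5→7.5]: (347.9+32.9)/2 × 6 = 1142.4
  [7.5→9.5]: (32.9+15.0)/2 × 2 = 47.9
  [9.5→10]: (15.0+12.3)/2 × 0.5 = 6.825
  [10→10.5]: (12.3+10.1)/2 × 0.5 = 5.6
  Sum = 1921.025 µg/L·h
Extrapolated tail: C_last / k_e = 10.1 / 0.393 = 25.700
AUC_0→∞ = 1921.025 + 25.700 = 1946.725 µg/L·h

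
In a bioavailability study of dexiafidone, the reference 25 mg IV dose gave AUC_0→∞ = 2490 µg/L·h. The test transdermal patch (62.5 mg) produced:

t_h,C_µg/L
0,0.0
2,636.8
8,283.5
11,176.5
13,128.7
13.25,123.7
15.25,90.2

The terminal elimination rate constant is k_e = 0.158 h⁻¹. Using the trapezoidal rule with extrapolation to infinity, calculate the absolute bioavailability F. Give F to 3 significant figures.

F = 0.837

Trapezoidal AUC_0→15.25 (transdermal patch):
  [0→2]: (0.0+636.8)/2 × 2 = 636.8
  [2→8]: (636.8+283.5)/2 × 6 = 2760.9
  [8→11]: (283.5+176.5)/2 × 3 = 690.0
  [11→13]: (176.5+128.7)/2 × 2 = 305.2
  [13→13.25]: (128.7+123.7)/2 × 0.25 = 31.55
  [13.25→15.25]: (123.7+90.2)/2 × 2 = 213.9
  Sum = 4638.35 µg/L·h
Tail: C_last/k_e = 90.2/0.158 = 570.886
AUC_0→∞ (transdermal patch) = 4638.35 + 570.886 = 5209.236 µg/L·h
F = (AUC_ev/D_ev)/(AUC_iv/D_iv) = (5209.236/62.5)/(2490/25) = 83.347776/99.6 = 0.8368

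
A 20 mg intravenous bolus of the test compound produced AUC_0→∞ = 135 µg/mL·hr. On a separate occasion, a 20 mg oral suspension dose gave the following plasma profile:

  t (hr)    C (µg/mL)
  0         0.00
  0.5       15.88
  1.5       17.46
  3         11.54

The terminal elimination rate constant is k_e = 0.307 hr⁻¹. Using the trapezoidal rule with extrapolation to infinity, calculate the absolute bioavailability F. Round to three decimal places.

Trapezoidal AUC_0→3 (oral suspension):
  [0→0.5]: (0.00+15.88)/2 × 0.5 = 3.97
  [0.5→1.5]: (15.88+17.46)/2 × 1 = 16.67
  [1.5→3]: (17.46+11.54)/2 × 1.5 = 21.75
  Sum = 42.39 µg/mL·hr
Tail: C_last/k_e = 11.54/0.307 = 37.590
AUC_0→∞ (oral suspension) = 42.39 + 37.590 = 79.98 µg/mL·hr
F = (AUC_ev/D_ev)/(AUC_iv/D_iv) = (79.98/20)/(135/20) = 3.999/6.75 = 0.5924

F = 0.592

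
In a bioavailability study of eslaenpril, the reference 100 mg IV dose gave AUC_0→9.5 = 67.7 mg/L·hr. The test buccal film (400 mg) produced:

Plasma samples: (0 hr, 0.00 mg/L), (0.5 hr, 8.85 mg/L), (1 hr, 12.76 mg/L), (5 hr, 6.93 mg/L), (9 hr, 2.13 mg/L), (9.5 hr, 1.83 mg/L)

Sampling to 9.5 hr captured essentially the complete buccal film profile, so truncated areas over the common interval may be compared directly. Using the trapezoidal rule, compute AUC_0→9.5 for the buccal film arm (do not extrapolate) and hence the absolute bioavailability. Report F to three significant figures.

Trapezoidal AUC_0→9.5 (buccal film):
  [0→0.5]: (0.00+8.85)/2 × 0.5 = 2.2125
  [0.5→1]: (8.85+12.76)/2 × 0.5 = 5.4025
  [1→5]: (12.76+6.93)/2 × 4 = 39.38
  [5→9]: (6.93+2.13)/2 × 4 = 18.12
  [9→9.5]: (2.13+1.83)/2 × 0.5 = 0.99
  Sum = 66.105 mg/L·hr
F = (AUC_ev/D_ev)/(AUC_iv/D_iv) = (66.105/400)/(67.7/100) = 0.1652625/0.677 = 0.2441

F = 0.244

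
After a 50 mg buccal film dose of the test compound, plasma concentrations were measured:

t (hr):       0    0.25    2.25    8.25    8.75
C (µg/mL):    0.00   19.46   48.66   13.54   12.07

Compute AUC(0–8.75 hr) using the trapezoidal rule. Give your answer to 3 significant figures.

Trapezoidal AUC_0→8.75:
  [0→0.25]: (0.00+19.46)/2 × 0.25 = 2.4325
  [0.25→2.25]: (19.46+48.66)/2 × 2 = 68.12
  [2.25→8.25]: (48.66+13.54)/2 × 6 = 186.6
  [8.25→8.75]: (13.54+12.07)/2 × 0.5 = 6.4025
  Sum = 263.555 µg/mL·hr

AUC = 264 µg/mL·hr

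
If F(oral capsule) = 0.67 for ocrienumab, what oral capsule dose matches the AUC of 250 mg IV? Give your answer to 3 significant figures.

For equal systemic exposure: F × D_ev = D_iv
D_ev = D_iv / F = 250 / 0.67 = 373.134 mg

D_oral = 373 mg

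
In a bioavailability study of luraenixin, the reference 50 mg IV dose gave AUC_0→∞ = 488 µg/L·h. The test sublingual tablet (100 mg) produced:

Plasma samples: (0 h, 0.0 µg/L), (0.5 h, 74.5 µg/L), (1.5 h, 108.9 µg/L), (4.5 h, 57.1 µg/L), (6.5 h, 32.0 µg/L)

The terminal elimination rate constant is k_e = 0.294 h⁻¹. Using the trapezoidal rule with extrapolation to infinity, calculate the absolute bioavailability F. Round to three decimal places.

F = 0.571

Trapezoidal AUC_0→6.5 (sublingual tablet):
  [0→0.5]: (0.0+74.5)/2 × 0.5 = 18.625
  [0.5→1.5]: (74.5+108.9)/2 × 1 = 91.7
  [1.5→4.5]: (108.9+57.1)/2 × 3 = 249.0
  [4.5→6.5]: (57.1+32.0)/2 × 2 = 89.1
  Sum = 448.425 µg/L·h
Tail: C_last/k_e = 32.0/0.294 = 108.844
AUC_0→∞ (sublingual tablet) = 448.425 + 108.844 = 557.269 µg/L·h
F = (AUC_ev/D_ev)/(AUC_iv/D_iv) = (557.269/100)/(488/50) = 5.57269/9.76 = 0.5710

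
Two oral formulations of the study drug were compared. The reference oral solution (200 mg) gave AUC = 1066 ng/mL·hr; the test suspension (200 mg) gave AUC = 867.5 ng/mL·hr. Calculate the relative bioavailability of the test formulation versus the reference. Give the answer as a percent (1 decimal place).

F_rel = 81.4%

F_rel = (AUC_test/D_test) / (AUC_ref/D_ref)
      = (867.5/200) / (1066/200)
      = 4.3375 / 5.33 = 0.8138 = 81.38%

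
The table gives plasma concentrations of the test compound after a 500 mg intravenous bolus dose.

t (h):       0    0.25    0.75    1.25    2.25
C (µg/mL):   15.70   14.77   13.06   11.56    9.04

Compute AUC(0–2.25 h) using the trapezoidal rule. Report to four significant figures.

Trapezoidal AUC_0→2.25:
  [0→0.25]: (15.70+14.77)/2 × 0.25 = 3.80875
  [0.25→0.75]: (14.77+13.06)/2 × 0.5 = 6.9575
  [0.75→1.25]: (13.06+11.56)/2 × 0.5 = 6.155
  [1.25→2.25]: (11.56+9.04)/2 × 1 = 10.3
  Sum = 27.22125 µg/mL·h

AUC = 27.22 µg/mL·h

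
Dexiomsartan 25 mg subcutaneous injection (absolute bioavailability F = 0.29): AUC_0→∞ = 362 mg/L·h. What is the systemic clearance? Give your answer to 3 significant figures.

CL = 0.0200 L/h

CL = F × Dose / AUC_0→∞
   = 0.29 × 25 / 362 = 0.0200276 L/h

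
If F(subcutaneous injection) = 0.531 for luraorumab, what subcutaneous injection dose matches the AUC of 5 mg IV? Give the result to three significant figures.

For equal systemic exposure: F × D_ev = D_iv
D_ev = D_iv / F = 5 / 0.531 = 9.4162 mg

D_subcutaneous = 9.42 mg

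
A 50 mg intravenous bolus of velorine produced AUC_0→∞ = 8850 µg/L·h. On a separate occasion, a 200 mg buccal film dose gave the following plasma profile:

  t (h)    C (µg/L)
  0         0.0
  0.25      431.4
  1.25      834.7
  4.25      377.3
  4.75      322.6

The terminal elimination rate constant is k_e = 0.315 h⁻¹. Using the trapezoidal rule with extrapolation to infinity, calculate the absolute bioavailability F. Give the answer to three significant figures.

Trapezoidal AUC_0→4.75 (buccal film):
  [0→0.25]: (0.0+431.4)/2 × 0.25 = 53.925
  [0.25→1.25]: (431.4+834.7)/2 × 1 = 633.05
  [1.25→4.25]: (834.7+377.3)/2 × 3 = 1818.0
  [4.25→4.75]: (377.3+322.6)/2 × 0.5 = 174.975
  Sum = 2679.95 µg/L·h
Tail: C_last/k_e = 322.6/0.315 = 1024.127
AUC_0→∞ (buccal film) = 2679.95 + 1024.127 = 3704.077 µg/L·h
F = (AUC_ev/D_ev)/(AUC_iv/D_iv) = (3704.077/200)/(8850/50) = 18.520385/177 = 0.1046

F = 0.105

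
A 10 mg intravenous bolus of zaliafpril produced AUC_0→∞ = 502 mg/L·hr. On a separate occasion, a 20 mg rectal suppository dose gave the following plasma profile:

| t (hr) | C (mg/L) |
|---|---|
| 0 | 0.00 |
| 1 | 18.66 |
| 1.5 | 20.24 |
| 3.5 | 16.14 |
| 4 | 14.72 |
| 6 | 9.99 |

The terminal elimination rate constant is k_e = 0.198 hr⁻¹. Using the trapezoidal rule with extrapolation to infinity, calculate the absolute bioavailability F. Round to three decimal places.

F = 0.138

Trapezoidal AUC_0→6 (rectal suppository):
  [0→1]: (0.00+18.66)/2 × 1 = 9.33
  [1→1.5]: (18.66+20.24)/2 × 0.5 = 9.725
  [1.5→3.5]: (20.24+16.14)/2 × 2 = 36.38
  [3.5→4]: (16.14+14.72)/2 × 0.5 = 7.715
  [4→6]: (14.72+9.99)/2 × 2 = 24.71
  Sum = 87.86 mg/L·hr
Tail: C_last/k_e = 9.99/0.198 = 50.455
AUC_0→∞ (rectal suppository) = 87.86 + 50.455 = 138.315 mg/L·hr
F = (AUC_ev/D_ev)/(AUC_iv/D_iv) = (138.315/20)/(502/10) = 6.91575/50.2 = 0.1378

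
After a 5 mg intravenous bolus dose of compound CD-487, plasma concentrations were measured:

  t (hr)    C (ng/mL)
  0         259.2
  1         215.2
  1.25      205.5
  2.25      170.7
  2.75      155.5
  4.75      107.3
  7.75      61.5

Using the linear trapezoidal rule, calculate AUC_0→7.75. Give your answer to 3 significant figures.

Trapezoidal AUC_0→7.75:
  [0→1]: (259.2+215.2)/2 × 1 = 237.2
  [1→1.25]: (215.2+205.5)/2 × 0.25 = 52.5875
  [1.25→2.25]: (205.5+170.7)/2 × 1 = 188.1
  [2.25→2.75]: (170.7+155.5)/2 × 0.5 = 81.55
  [2.75→4.75]: (155.5+107.3)/2 × 2 = 262.8
  [4.75→7.75]: (107.3+61.5)/2 × 3 = 253.2
  Sum = 1075.4375 ng/mL·hr

AUC = 1080 ng/mL·hr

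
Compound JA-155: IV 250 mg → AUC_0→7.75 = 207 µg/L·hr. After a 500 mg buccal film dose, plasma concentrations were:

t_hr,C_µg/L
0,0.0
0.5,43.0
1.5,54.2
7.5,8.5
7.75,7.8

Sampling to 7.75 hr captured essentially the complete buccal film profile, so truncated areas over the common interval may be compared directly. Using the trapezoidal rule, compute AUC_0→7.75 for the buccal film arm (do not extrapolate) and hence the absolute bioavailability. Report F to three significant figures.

F = 0.603

Trapezoidal AUC_0→7.75 (buccal film):
  [0→0.5]: (0.0+43.0)/2 × 0.5 = 10.75
  [0.5→1.5]: (43.0+54.2)/2 × 1 = 48.6
  [1.5→7.5]: (54.2+8.5)/2 × 6 = 188.1
  [7.5→7.75]: (8.5+7.8)/2 × 0.25 = 2.0375
  Sum = 249.4875 µg/L·hr
F = (AUC_ev/D_ev)/(AUC_iv/D_iv) = (249.4875/500)/(207/250) = 0.498975/0.828 = 0.6026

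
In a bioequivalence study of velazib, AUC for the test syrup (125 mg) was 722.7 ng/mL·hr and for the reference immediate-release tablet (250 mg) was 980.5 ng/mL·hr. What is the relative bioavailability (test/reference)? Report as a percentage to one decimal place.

F_rel = 147.4%

F_rel = (AUC_test/D_test) / (AUC_ref/D_ref)
      = (722.7/125) / (980.5/250)
      = 5.7816 / 3.922 = 1.4741 = 147.41%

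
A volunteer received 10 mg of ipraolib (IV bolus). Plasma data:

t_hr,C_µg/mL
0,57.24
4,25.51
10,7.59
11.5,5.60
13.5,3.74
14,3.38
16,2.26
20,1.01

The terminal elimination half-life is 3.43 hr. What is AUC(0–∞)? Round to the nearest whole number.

AUC = 303 µg/mL·hr

Trapezoidal AUC_0→20:
  [0→4]: (57.24+25.51)/2 × 4 = 165.5
  [4→10]: (25.51+7.59)/2 × 6 = 99.3
  [10→11.5]: (7.59+5.60)/2 × 1.5 = 9.8925
  [11.5→13.5]: (5.60+3.74)/2 × 2 = 9.34
  [13.5→14]: (3.74+3.38)/2 × 0.5 = 1.78
  [14→16]: (3.38+2.26)/2 × 2 = 5.64
  [16→20]: (2.26+1.01)/2 × 4 = 6.54
  Sum = 297.9925 µg/mL·hr
k_e = ln2 / t½ = 0.693147 / 3.43 = 0.2021 hr^-1
Extrapolated tail: C_last / k_e = 1.01 / 0.2021 = 4.998
AUC_0→∞ = 297.9925 + 4.998 = 302.9905 µg/mL·hr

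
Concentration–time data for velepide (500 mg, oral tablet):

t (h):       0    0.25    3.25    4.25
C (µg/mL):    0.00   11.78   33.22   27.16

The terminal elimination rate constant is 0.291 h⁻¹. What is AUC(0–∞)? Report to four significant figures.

Trapezoidal AUC_0→4.25:
  [0→0.25]: (0.00+11.78)/2 × 0.25 = 1.4725
  [0.25→3.25]: (11.78+33.22)/2 × 3 = 67.5
  [3.25→4.25]: (33.22+27.16)/2 × 1 = 30.19
  Sum = 99.1625 µg/mL·h
Extrapolated tail: C_last / k_e = 27.16 / 0.291 = 93.333
AUC_0→∞ = 99.1625 + 93.333 = 192.4955 µg/mL·h

AUC = 192.5 µg/mL·h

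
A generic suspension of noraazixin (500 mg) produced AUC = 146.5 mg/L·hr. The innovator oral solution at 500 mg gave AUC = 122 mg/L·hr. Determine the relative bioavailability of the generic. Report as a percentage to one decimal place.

F_rel = 120.1%

F_rel = (AUC_test/D_test) / (AUC_ref/D_ref)
      = (146.5/500) / (122/500)
      = 0.293 / 0.244 = 1.2008 = 120.08%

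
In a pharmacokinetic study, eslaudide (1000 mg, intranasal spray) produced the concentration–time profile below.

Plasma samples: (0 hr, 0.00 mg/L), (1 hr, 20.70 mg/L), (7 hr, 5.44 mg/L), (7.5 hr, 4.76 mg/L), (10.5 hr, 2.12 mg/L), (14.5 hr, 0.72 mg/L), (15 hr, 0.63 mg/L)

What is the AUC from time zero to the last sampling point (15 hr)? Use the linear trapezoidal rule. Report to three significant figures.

Trapezoidal AUC_0→15:
  [0→1]: (0.00+20.70)/2 × 1 = 10.35
  [1→7]: (20.70+5.44)/2 × 6 = 78.42
  [7→7.5]: (5.44+4.76)/2 × 0.5 = 2.55
  [7.5→10.5]: (4.76+2.12)/2 × 3 = 10.32
  [10.5→14.5]: (2.12+0.72)/2 × 4 = 5.68
  [14.5→15]: (0.72+0.63)/2 × 0.5 = 0.3375
  Sum = 107.6575 mg/L·hr

AUC = 108 mg/L·hr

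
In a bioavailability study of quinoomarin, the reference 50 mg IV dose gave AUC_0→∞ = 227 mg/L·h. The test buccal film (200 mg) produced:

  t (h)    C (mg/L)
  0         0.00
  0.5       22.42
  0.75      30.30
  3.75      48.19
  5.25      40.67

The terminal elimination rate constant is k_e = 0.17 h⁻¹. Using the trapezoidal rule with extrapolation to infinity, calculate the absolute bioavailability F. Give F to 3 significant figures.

F = 0.480

Trapezoidal AUC_0→5.25 (buccal film):
  [0→0.5]: (0.00+22.42)/2 × 0.5 = 5.605
  [0.5→0.75]: (22.42+30.30)/2 × 0.25 = 6.59
  [0.75→3.75]: (30.30+48.19)/2 × 3 = 117.735
  [3.75→5.25]: (48.19+40.67)/2 × 1.5 = 66.645
  Sum = 196.575 mg/L·h
Tail: C_last/k_e = 40.67/0.17 = 239.235
AUC_0→∞ (buccal film) = 196.575 + 239.235 = 435.81 mg/L·h
F = (AUC_ev/D_ev)/(AUC_iv/D_iv) = (435.81/200)/(227/50) = 2.17905/4.54 = 0.4800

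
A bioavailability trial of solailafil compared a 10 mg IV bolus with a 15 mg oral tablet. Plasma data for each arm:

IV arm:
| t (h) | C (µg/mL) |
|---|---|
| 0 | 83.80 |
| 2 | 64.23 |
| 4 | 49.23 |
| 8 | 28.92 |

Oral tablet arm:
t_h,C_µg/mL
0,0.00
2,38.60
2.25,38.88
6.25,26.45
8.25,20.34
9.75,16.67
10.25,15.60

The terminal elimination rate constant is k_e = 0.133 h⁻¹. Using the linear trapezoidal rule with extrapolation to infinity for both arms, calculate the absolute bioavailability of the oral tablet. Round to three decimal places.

F = 0.398

Trapezoidal AUC_0→8 (IV):
  [0→2]: (83.80+64.23)/2 × 2 = 148.03
  [2→4]: (64.23+49.23)/2 × 2 = 113.46
  [4→8]: (49.23+28.92)/2 × 4 = 156.3
  Sum = 417.79 µg/mL·h
IV tail: 28.92/0.133 = 217.444; AUC_iv,0→∞ = 417.79 + 217.444 = 635.234 µg/mL·h
Trapezoidal AUC_0→10.25 (oral tablet):
  [0→2]: (0.00+38.60)/2 × 2 = 38.6
  [2→2.25]: (38.60+38.88)/2 × 0.25 = 9.685
  [2.25→6.25]: (38.88+26.45)/2 × 4 = 130.66
  [6.25→8.25]: (26.45+20.34)/2 × 2 = 46.79
  [8.25→9.75]: (20.34+16.67)/2 × 1.5 = 27.7575
  [9.75→10.25]: (16.67+15.60)/2 × 0.5 = 8.0675
  Sum = 261.56 µg/mL·h
oral tablet tail: 15.60/0.133 = 117.293; AUC_ev,0→∞ = 261.56 + 117.293 = 378.853 µg/mL·h
F = (AUC_ev/D_ev)/(AUC_iv/D_iv) = (378.853/15)/(635.234/10) = 25.2569/63.5234 = 0.3976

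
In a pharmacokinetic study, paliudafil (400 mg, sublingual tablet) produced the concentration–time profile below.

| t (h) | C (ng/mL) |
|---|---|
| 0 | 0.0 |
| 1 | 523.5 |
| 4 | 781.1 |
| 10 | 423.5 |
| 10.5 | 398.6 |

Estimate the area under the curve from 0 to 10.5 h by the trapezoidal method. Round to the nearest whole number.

Trapezoidal AUC_0→10.5:
  [0→1]: (0.0+523.5)/2 × 1 = 261.75
  [1→4]: (523.5+781.1)/2 × 3 = 1956.9
  [4→10]: (781.1+423.5)/2 × 6 = 3613.8
  [10→10.5]: (423.5+398.6)/2 × 0.5 = 205.525
  Sum = 6037.975 ng/mL·h

AUC = 6038 ng/mL·h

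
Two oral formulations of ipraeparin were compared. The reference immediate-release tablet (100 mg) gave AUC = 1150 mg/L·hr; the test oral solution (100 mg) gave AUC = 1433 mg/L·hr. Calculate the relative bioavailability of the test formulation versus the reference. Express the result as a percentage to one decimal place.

F_rel = 124.6%

F_rel = (AUC_test/D_test) / (AUC_ref/D_ref)
      = (1433/100) / (1150/100)
      = 14.33 / 11.5 = 1.2461 = 124.61%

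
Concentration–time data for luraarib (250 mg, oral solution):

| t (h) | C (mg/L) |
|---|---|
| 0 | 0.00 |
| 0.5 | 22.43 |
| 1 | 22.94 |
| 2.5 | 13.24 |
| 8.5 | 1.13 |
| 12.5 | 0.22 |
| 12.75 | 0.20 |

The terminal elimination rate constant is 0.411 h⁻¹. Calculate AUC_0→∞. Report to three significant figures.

Trapezoidal AUC_0→12.75:
  [0→0.5]: (0.00+22.43)/2 × 0.5 = 5.6075
  [0.5→1]: (22.43+22.94)/2 × 0.5 = 11.3425
  [1→2.5]: (22.94+13.24)/2 × 1.5 = 27.135
  [2.5→8.5]: (13.24+1.13)/2 × 6 = 43.11
  [8.5→12.5]: (1.13+0.22)/2 × 4 = 2.7
  [12.5→12.75]: (0.22+0.20)/2 × 0.25 = 0.0525
  Sum = 89.9475 mg/L·h
Extrapolated tail: C_last / k_e = 0.20 / 0.411 = 0.487
AUC_0→∞ = 89.9475 + 0.487 = 90.4345 mg/L·h

AUC = 90.4 mg/L·h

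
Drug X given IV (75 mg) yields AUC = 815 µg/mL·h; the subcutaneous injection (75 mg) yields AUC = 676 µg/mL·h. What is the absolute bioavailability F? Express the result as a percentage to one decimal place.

F = (AUC_ev / D_ev) / (AUC_iv / D_iv)
  = (676/75) / (815/75)
  = 9.01333 / 10.8667 = 0.8294
  = 82.94%

F = 82.9%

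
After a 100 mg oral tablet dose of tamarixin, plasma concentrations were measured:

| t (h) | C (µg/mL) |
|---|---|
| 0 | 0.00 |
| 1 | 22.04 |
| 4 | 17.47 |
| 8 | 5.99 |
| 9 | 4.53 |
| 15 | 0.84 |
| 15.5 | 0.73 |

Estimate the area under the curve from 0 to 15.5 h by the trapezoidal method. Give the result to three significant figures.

Trapezoidal AUC_0→15.5:
  [0→1]: (0.00+22.04)/2 × 1 = 11.02
  [1→4]: (22.04+17.47)/2 × 3 = 59.265
  [4→8]: (17.47+5.99)/2 × 4 = 46.92
  [8→9]: (5.99+4.53)/2 × 1 = 5.26
  [9→15]: (4.53+0.84)/2 × 6 = 16.11
  [15→15.5]: (0.84+0.73)/2 × 0.5 = 0.3925
  Sum = 138.9675 µg/mL·h

AUC = 139 µg/mL·h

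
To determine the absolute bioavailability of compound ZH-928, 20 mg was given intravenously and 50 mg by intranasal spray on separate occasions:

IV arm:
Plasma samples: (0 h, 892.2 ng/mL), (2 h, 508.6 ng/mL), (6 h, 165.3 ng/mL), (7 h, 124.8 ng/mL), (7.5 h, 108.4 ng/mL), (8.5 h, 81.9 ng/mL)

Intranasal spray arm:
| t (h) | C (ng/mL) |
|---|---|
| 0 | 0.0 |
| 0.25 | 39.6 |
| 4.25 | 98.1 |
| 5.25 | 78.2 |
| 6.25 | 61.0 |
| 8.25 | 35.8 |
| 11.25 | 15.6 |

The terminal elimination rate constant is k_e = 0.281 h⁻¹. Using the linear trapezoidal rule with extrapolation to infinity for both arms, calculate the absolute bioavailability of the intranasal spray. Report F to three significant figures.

Trapezoidal AUC_0→8.5 (IV):
  [0→2]: (892.2+508.6)/2 × 2 = 1400.8
  [2→6]: (508.6+165.3)/2 × 4 = 1347.8
  [6→7]: (165.3+124.8)/2 × 1 = 145.05
  [7→7.5]: (124.8+108.4)/2 × 0.5 = 58.3
  [7.5→8.5]: (108.4+81.9)/2 × 1 = 95.15
  Sum = 3047.1 ng/mL·h
IV tail: 81.9/0.281 = 291.459; AUC_iv,0→∞ = 3047.1 + 291.459 = 3338.559 ng/mL·h
Trapezoidal AUC_0→11.25 (intranasal spray):
  [0→0.25]: (0.0+39.6)/2 × 0.25 = 4.95
  [0.25→4.25]: (39.6+98.1)/2 × 4 = 275.4
  [4.25→5.25]: (98.1+78.2)/2 × 1 = 88.15
  [5.25→6.25]: (78.2+61.0)/2 × 1 = 69.6
  [6.25→8.25]: (61.0+35.8)/2 × 2 = 96.8
  [8.25→11.25]: (35.8+15.6)/2 × 3 = 77.1
  Sum = 612.0 ng/mL·h
intranasal spray tail: 15.6/0.281 = 55.516; AUC_ev,0→∞ = 612.0 + 55.516 = 667.516 ng/mL·h
F = (AUC_ev/D_ev)/(AUC_iv/D_iv) = (667.516/50)/(3338.559/20) = 13.35032/166.92795 = 0.0800

F = 0.0800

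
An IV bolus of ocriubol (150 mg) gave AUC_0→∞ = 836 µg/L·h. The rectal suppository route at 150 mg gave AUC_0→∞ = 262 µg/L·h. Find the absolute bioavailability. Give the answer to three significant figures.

F = 0.313

F = (AUC_ev / D_ev) / (AUC_iv / D_iv)
  = (262/150) / (836/150)
  = 1.74667 / 5.57333 = 0.3134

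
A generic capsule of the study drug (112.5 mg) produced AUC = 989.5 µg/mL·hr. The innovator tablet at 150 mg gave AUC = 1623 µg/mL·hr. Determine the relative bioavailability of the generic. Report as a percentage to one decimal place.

F_rel = 81.3%

F_rel = (AUC_test/D_test) / (AUC_ref/D_ref)
      = (989.5/112.5) / (1623/150)
      = 8.79556 / 10.82 = 0.8129 = 81.29%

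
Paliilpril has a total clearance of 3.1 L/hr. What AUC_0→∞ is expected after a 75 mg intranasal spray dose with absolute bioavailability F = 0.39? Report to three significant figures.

AUC = 9.44 mg/L·hr

AUC_0→∞ = F × Dose / CL
        = 0.39 × 75 / 3.1 = 9.43548 mg/L·hr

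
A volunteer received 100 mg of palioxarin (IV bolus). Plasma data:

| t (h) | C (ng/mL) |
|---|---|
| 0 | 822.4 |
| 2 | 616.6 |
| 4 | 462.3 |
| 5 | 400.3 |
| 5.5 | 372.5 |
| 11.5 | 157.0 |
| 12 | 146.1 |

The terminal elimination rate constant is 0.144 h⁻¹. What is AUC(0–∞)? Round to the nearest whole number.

AUC = 5821 ng/mL·h

Trapezoidal AUC_0→12:
  [0→2]: (822.4+616.6)/2 × 2 = 1439.0
  [2→4]: (616.6+462.3)/2 × 2 = 1078.9
  [4→5]: (462.3+400.3)/2 × 1 = 431.3
  [5→5.5]: (400.3+372.5)/2 × 0.5 = 193.2
  [5.5→11.5]: (372.5+157.0)/2 × 6 = 1588.5
  [11.5→12]: (157.0+146.1)/2 × 0.5 = 75.775
  Sum = 4806.675 ng/mL·h
Extrapolated tail: C_last / k_e = 146.1 / 0.144 = 1014.583
AUC_0→∞ = 4806.675 + 1014.583 = 5821.258 ng/mL·h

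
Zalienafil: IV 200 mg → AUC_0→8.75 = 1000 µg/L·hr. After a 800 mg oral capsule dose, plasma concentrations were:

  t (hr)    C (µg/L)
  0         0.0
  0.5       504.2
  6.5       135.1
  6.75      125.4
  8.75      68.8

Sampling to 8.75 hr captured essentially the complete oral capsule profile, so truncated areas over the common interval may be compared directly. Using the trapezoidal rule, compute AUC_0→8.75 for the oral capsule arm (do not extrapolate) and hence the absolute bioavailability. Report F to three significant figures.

F = 0.568

Trapezoidal AUC_0→8.75 (oral capsule):
  [0→0.5]: (0.0+504.2)/2 × 0.5 = 126.05
  [0.5→6.5]: (504.2+135.1)/2 × 6 = 1917.9
  [6.5→6.75]: (135.1+125.4)/2 × 0.25 = 32.5625
  [6.75→8.75]: (125.4+68.8)/2 × 2 = 194.2
  Sum = 2270.7125 µg/L·hr
F = (AUC_ev/D_ev)/(AUC_iv/D_iv) = (2270.7125/800)/(1000/200) = 2.83839/5 = 0.5677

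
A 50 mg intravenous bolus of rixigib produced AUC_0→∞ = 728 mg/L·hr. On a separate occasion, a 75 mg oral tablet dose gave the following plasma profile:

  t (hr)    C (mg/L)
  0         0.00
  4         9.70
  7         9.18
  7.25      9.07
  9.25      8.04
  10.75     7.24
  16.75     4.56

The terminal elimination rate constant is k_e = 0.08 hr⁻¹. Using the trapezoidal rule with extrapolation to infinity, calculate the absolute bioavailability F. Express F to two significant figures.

Trapezoidal AUC_0→16.75 (oral tablet):
  [0→4]: (0.00+9.70)/2 × 4 = 19.4
  [4→7]: (9.70+9.18)/2 × 3 = 28.32
  [7→7.25]: (9.18+9.07)/2 × 0.25 = 2.28125
  [7.25→9.25]: (9.07+8.04)/2 × 2 = 17.11
  [9.25→10.75]: (8.04+7.24)/2 × 1.5 = 11.46
  [10.75→16.75]: (7.24+4.56)/2 × 6 = 35.4
  Sum = 113.97125 mg/L·hr
Tail: C_last/k_e = 4.56/0.08 = 57.000
AUC_0→∞ (oral tablet) = 113.97125 + 57.000 = 170.97125 mg/L·hr
F = (AUC_ev/D_ev)/(AUC_iv/D_iv) = (170.97125/75)/(728/50) = 2.27962/14.56 = 0.1566

F = 0.16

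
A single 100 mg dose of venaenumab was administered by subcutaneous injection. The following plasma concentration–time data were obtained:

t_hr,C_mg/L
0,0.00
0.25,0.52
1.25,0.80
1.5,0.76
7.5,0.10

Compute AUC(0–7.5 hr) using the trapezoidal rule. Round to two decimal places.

Trapezoidal AUC_0→7.5:
  [0→0.25]: (0.00+0.52)/2 × 0.25 = 0.065
  [0.25→1.25]: (0.52+0.80)/2 × 1 = 0.66
  [1.25→1.5]: (0.80+0.76)/2 × 0.25 = 0.195
  [1.5→7.5]: (0.76+0.10)/2 × 6 = 2.58
  Sum = 3.5 mg/L·hr

AUC = 3.50 mg/L·hr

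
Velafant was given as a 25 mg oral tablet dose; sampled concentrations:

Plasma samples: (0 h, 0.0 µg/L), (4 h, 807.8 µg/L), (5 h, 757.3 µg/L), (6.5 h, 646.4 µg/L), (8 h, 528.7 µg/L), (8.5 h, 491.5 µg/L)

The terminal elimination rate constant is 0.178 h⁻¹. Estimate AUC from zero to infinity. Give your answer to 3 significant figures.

Trapezoidal AUC_0→8.5:
  [0→4]: (0.0+807.8)/2 × 4 = 1615.6
  [4→5]: (807.8+757.3)/2 × 1 = 782.55
  [5→6.5]: (757.3+646.4)/2 × 1.5 = 1052.775
  [6.5→8]: (646.4+528.7)/2 × 1.5 = 881.325
  [8→8.5]: (528.7+491.5)/2 × 0.5 = 255.05
  Sum = 4587.3 µg/L·h
Extrapolated tail: C_last / k_e = 491.5 / 0.178 = 2761.236
AUC_0→∞ = 4587.3 + 2761.236 = 7348.536 µg/L·h

AUC = 7350 µg/L·h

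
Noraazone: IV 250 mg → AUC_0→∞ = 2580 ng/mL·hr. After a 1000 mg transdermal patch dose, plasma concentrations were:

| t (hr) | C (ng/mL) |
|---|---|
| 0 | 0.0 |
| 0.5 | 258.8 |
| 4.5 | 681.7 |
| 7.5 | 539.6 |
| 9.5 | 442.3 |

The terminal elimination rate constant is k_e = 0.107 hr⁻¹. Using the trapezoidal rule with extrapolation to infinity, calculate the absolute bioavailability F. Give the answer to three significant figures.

Trapezoidal AUC_0→9.5 (transdermal patch):
  [0→0.5]: (0.0+258.8)/2 × 0.5 = 64.7
  [0.5→4.5]: (258.8+681.7)/2 × 4 = 1881.0
  [4.5→7.5]: (681.7+539.6)/2 × 3 = 1831.95
  [7.5→9.5]: (539.6+442.3)/2 × 2 = 981.9
  Sum = 4759.55 ng/mL·hr
Tail: C_last/k_e = 442.3/0.107 = 4133.645
AUC_0→∞ (transdermal patch) = 4759.55 + 4133.645 = 8893.195 ng/mL·hr
F = (AUC_ev/D_ev)/(AUC_iv/D_iv) = (8893.195/1000)/(2580/250) = 8.893195/10.32 = 0.8617

F = 0.862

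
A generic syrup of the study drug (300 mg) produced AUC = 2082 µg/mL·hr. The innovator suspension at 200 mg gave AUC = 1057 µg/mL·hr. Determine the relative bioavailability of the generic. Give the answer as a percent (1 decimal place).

F_rel = (AUC_test/D_test) / (AUC_ref/D_ref)
      = (2082/300) / (1057/200)
      = 6.94 / 5.285 = 1.3132 = 131.32%

F_rel = 131.3%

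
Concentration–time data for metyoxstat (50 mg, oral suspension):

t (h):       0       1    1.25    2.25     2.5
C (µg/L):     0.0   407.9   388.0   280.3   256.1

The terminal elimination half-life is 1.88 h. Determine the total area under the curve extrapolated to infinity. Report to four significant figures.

Trapezoidal AUC_0→2.5:
  [0→1]: (0.0+407.9)/2 × 1 = 203.95
  [1→1.25]: (407.9+388.0)/2 × 0.25 = 99.4875
  [1.25→2.25]: (388.0+280.3)/2 × 1 = 334.15
  [2.25→2.5]: (280.3+256.1)/2 × 0.25 = 67.05
  Sum = 704.6375 µg/L·h
k_e = ln2 / t½ = 0.693147 / 1.88 = 0.3687 h^-1
Extrapolated tail: C_last / k_e = 256.1 / 0.3687 = 694.603
AUC_0→∞ = 704.6375 + 694.603 = 1399.2405 µg/L·h

AUC = 1399 µg/L·h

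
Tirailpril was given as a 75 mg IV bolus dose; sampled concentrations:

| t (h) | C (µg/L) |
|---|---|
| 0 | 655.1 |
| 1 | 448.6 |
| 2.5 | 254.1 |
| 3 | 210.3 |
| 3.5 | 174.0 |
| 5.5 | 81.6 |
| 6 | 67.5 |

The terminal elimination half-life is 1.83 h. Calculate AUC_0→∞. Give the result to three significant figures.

AUC = 1760 µg/L·h

Trapezoidal AUC_0→6:
  [0→1]: (655.1+448.6)/2 × 1 = 551.85
  [1→2.5]: (448.6+254.1)/2 × 1.5 = 527.025
  [2.5→3]: (254.1+210.3)/2 × 0.5 = 116.1
  [3→3.5]: (210.3+174.0)/2 × 0.5 = 96.075
  [3.5→5.5]: (174.0+81.6)/2 × 2 = 255.6
  [5.5→6]: (81.6+67.5)/2 × 0.5 = 37.275
  Sum = 1583.925 µg/L·h
k_e = ln2 / t½ = 0.693147 / 1.83 = 0.3788 h^-1
Extrapolated tail: C_last / k_e = 67.5 / 0.3788 = 178.194
AUC_0→∞ = 1583.925 + 178.194 = 1762.119 µg/L·h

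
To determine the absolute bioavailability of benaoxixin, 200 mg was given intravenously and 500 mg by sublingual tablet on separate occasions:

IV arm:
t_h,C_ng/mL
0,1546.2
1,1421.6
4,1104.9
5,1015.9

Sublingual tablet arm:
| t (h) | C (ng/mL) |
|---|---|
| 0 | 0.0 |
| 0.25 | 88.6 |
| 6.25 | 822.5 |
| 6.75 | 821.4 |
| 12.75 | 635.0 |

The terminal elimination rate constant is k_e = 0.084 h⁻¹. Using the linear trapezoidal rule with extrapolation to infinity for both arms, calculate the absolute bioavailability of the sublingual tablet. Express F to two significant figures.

F = 0.33

Trapezoidal AUC_0→5 (IV):
  [0→1]: (1546.2+1421.6)/2 × 1 = 1483.9
  [1→4]: (1421.6+1104.9)/2 × 3 = 3789.75
  [4→5]: (1104.9+1015.9)/2 × 1 = 1060.4
  Sum = 6334.05 ng/mL·h
IV tail: 1015.9/0.084 = 12094.048; AUC_iv,0→∞ = 6334.05 + 12094.048 = 18428.098 ng/mL·h
Trapezoidal AUC_0→12.75 (sublingual tablet):
  [0→0.25]: (0.0+88.6)/2 × 0.25 = 11.075
  [0.25→6.25]: (88.6+822.5)/2 × 6 = 2733.3
  [6.25→6.75]: (822.5+821.4)/2 × 0.5 = 410.975
  [6.75→12.75]: (821.4+635.0)/2 × 6 = 4369.2
  Sum = 7524.55 ng/mL·h
sublingual tablet tail: 635.0/0.084 = 7559.524; AUC_ev,0→∞ = 7524.55 + 7559.524 = 15084.074 ng/mL·h
F = (AUC_ev/D_ev)/(AUC_iv/D_iv) = (15084.074/500)/(18428.098/200) = 30.168148/92.14049 = 0.3274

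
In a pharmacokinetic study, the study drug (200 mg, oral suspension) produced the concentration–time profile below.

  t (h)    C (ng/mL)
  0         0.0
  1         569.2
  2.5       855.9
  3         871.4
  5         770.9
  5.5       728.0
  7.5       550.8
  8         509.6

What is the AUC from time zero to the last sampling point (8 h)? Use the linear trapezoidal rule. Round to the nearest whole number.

Trapezoidal AUC_0→8:
  [0→1]: (0.0+569.2)/2 × 1 = 284.6
  [1→2.5]: (569.2+855.9)/2 × 1.5 = 1068.825
  [2.5→3]: (855.9+871.4)/2 × 0.5 = 431.825
  [3→5]: (871.4+770.9)/2 × 2 = 1642.3
  [5→5.5]: (770.9+728.0)/2 × 0.5 = 374.725
  [5.5→7.5]: (728.0+550.8)/2 × 2 = 1278.8
  [7.5→8]: (550.8+509.6)/2 × 0.5 = 265.1
  Sum = 5346.175 ng/mL·h

AUC = 5346 ng/mL·h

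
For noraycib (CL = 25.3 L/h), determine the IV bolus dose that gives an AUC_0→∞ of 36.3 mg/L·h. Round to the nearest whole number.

Dose_iv = CL × AUC_0→∞
     = 25.3 × 36.3 = 918.39 mg

Dose = 918 mg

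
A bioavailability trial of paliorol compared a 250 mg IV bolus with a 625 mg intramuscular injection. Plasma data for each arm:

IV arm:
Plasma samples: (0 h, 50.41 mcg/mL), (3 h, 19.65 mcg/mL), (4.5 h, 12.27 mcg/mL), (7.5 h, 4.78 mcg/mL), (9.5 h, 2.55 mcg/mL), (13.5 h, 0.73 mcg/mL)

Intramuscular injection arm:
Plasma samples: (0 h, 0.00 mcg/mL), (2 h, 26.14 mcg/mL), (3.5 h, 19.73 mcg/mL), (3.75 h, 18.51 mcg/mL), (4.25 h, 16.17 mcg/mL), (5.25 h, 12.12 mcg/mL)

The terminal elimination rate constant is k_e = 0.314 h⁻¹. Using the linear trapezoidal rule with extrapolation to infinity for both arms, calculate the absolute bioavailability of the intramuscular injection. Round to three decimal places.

F = 0.297

Trapezoidal AUC_0→13.5 (IV):
  [0→3]: (50.41+19.65)/2 × 3 = 105.09
  [3→4.5]: (19.65+12.27)/2 × 1.5 = 23.94
  [4.5→7.5]: (12.27+4.78)/2 × 3 = 25.575
  [7.5→9.5]: (4.78+2.55)/2 × 2 = 7.33
  [9.5→13.5]: (2.55+0.73)/2 × 4 = 6.56
  Sum = 168.495 mcg/mL·h
IV tail: 0.73/0.314 = 2.325; AUC_iv,0→∞ = 168.495 + 2.325 = 170.82 mcg/mL·h
Trapezoidal AUC_0→5.25 (intramuscular injection):
  [0→2]: (0.00+26.14)/2 × 2 = 26.14
  [2→3.5]: (26.14+19.73)/2 × 1.5 = 34.4025
  [3.5→3.75]: (19.73+18.51)/2 × 0.25 = 4.78
  [3.75→4.25]: (18.51+16.17)/2 × 0.5 = 8.67
  [4.25→5.25]: (16.17+12.12)/2 × 1 = 14.145
  Sum = 88.1375 mcg/mL·h
intramuscular injection tail: 12.12/0.314 = 38.599; AUC_ev,0→∞ = 88.1375 + 38.599 = 126.7365 mcg/mL·h
F = (AUC_ev/D_ev)/(AUC_iv/D_iv) = (126.7365/625)/(170.82/250) = 0.2027784/0.68328 = 0.2968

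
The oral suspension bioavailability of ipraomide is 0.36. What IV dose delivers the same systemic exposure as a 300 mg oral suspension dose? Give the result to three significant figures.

D_iv = 108 mg

Systemic exposure from an extravascular dose = F × D_ev, so the equivalent IV dose is F × D_ev.
D_iv = F × D_ev = 0.36 × 300 = 108 mg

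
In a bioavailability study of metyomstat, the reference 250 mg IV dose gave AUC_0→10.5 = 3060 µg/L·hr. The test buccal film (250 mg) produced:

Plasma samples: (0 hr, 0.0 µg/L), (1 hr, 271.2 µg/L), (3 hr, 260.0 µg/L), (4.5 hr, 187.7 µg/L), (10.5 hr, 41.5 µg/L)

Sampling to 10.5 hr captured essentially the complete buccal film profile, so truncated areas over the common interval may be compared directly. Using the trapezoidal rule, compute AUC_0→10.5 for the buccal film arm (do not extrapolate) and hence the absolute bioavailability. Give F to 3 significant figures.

Trapezoidal AUC_0→10.5 (buccal film):
  [0→1]: (0.0+271.2)/2 × 1 = 135.6
  [1→3]: (271.2+260.0)/2 × 2 = 531.2
  [3→4.5]: (260.0+187.7)/2 × 1.5 = 335.775
  [4.5→10.5]: (187.7+41.5)/2 × 6 = 687.6
  Sum = 1690.175 µg/L·hr
F = (AUC_ev/D_ev)/(AUC_iv/D_iv) = (1690.175/250)/(3060/250) = 6.7607/12.24 = 0.5523

F = 0.552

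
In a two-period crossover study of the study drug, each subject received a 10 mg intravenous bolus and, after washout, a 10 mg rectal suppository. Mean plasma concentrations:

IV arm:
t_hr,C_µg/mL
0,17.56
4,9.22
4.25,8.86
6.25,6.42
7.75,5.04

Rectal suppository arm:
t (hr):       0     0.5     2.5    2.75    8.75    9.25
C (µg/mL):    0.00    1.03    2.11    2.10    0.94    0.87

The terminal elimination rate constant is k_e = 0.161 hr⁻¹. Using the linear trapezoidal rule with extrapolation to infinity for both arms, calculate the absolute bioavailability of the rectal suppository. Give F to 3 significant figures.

F = 0.170

Trapezoidal AUC_0→7.75 (IV):
  [0→4]: (17.56+9.22)/2 × 4 = 53.56
  [4→4.25]: (9.22+8.86)/2 × 0.25 = 2.26
  [4.25→6.25]: (8.86+6.42)/2 × 2 = 15.28
  [6.25→7.75]: (6.42+5.04)/2 × 1.5 = 8.595
  Sum = 79.695 µg/mL·hr
IV tail: 5.04/0.161 = 31.304; AUC_iv,0→∞ = 79.695 + 31.304 = 110.999 µg/mL·hr
Trapezoidal AUC_0→9.25 (rectal suppository):
  [0→0.5]: (0.00+1.03)/2 × 0.5 = 0.2575
  [0.5→2.5]: (1.03+2.11)/2 × 2 = 3.14
  [2.5→2.75]: (2.11+2.10)/2 × 0.25 = 0.52625
  [2.75→8.75]: (2.10+0.94)/2 × 6 = 9.12
  [8.75→9.25]: (0.94+0.87)/2 × 0.5 = 0.4525
  Sum = 13.49625 µg/mL·hr
rectal suppository tail: 0.87/0.161 = 5.404; AUC_ev,0→∞ = 13.49625 + 5.404 = 18.90025 µg/mL·hr
F = (AUC_ev/D_ev)/(AUC_iv/D_iv) = (18.90025/10)/(110.999/10) = 1.890025/11.0999 = 0.1703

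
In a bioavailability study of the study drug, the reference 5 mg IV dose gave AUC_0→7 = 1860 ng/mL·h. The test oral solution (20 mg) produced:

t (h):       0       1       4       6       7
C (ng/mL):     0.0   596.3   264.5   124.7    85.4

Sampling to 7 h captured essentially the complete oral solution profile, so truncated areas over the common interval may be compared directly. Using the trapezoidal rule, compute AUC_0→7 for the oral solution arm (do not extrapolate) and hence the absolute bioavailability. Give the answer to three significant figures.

Trapezoidal AUC_0→7 (oral solution):
  [0→1]: (0.0+596.3)/2 × 1 = 298.15
  [1→4]: (596.3+264.5)/2 × 3 = 1291.2
  [4→6]: (264.5+124.7)/2 × 2 = 389.2
  [6→7]: (124.7+85.4)/2 × 1 = 105.05
  Sum = 2083.6 ng/mL·h
F = (AUC_ev/D_ev)/(AUC_iv/D_iv) = (2083.6/20)/(1860/5) = 104.18/372 = 0.2801

F = 0.280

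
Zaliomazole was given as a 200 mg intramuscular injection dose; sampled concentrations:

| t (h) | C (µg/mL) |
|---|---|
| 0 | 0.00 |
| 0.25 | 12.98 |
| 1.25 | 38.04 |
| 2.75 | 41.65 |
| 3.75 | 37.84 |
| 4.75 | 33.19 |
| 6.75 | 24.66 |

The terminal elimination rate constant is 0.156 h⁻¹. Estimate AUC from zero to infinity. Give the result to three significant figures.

Trapezoidal AUC_0→6.75:
  [0→0.25]: (0.00+12.98)/2 × 0.25 = 1.6225
  [0.25→1.25]: (12.98+38.04)/2 × 1 = 25.51
  [1.25→2.75]: (38.04+41.65)/2 × 1.5 = 59.7675
  [2.75→3.75]: (41.65+37.84)/2 × 1 = 39.745
  [3.75→4.75]: (37.84+33.19)/2 × 1 = 35.515
  [4.75→6.75]: (33.19+24.66)/2 × 2 = 57.85
  Sum = 220.01 µg/mL·h
Extrapolated tail: C_last / k_e = 24.66 / 0.156 = 158.077
AUC_0→∞ = 220.01 + 158.077 = 378.087 µg/mL·h

AUC = 378 µg/mL·h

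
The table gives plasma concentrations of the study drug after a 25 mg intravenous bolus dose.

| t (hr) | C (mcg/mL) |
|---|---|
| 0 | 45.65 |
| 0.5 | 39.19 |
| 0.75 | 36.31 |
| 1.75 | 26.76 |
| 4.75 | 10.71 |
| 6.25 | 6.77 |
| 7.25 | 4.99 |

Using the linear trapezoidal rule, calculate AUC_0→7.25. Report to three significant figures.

AUC = 137 mcg/mL·hr

Trapezoidal AUC_0→7.25:
  [0→0.5]: (45.65+39.19)/2 × 0.5 = 21.21
  [0.5→0.75]: (39.19+36.31)/2 × 0.25 = 9.4375
  [0.75→1.75]: (36.31+26.76)/2 × 1 = 31.535
  [1.75→4.75]: (26.76+10.71)/2 × 3 = 56.205
  [4.75→6.25]: (10.71+6.77)/2 × 1.5 = 13.11
  [6.25→7.25]: (6.77+4.99)/2 × 1 = 5.88
  Sum = 137.3775 mcg/mL·hr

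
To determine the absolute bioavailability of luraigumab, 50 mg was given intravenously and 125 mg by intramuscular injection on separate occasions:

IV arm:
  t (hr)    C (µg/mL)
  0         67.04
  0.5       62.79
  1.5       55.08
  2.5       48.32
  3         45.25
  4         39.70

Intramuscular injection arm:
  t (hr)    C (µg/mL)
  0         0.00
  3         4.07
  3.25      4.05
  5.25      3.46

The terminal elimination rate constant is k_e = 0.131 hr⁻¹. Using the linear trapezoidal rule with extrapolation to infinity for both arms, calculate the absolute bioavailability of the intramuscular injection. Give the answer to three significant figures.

Trapezoidal AUC_0→4 (IV):
  [0→0.5]: (67.04+62.79)/2 × 0.5 = 32.4575
  [0.5→1.5]: (62.79+55.08)/2 × 1 = 58.935
  [1.5→2.5]: (55.08+48.32)/2 × 1 = 51.7
  [2.5→3]: (48.32+45.25)/2 × 0.5 = 23.3925
  [3→4]: (45.25+39.70)/2 × 1 = 42.475
  Sum = 208.96 µg/mL·hr
IV tail: 39.70/0.131 = 303.053; AUC_iv,0→∞ = 208.96 + 303.053 = 512.013 µg/mL·hr
Trapezoidal AUC_0→5.25 (intramuscular injection):
  [0→3]: (0.00+4.07)/2 × 3 = 6.105
  [3→3.25]: (4.07+4.05)/2 × 0.25 = 1.015
  [3.25→5.25]: (4.05+3.46)/2 × 2 = 7.51
  Sum = 14.63 µg/mL·hr
intramuscular injection tail: 3.46/0.131 = 26.412; AUC_ev,0→∞ = 14.63 + 26.412 = 41.042 µg/mL·hr
F = (AUC_ev/D_ev)/(AUC_iv/D_iv) = (41.042/125)/(512.013/50) = 0.328336/10.24026 = 0.0321

F = 0.0321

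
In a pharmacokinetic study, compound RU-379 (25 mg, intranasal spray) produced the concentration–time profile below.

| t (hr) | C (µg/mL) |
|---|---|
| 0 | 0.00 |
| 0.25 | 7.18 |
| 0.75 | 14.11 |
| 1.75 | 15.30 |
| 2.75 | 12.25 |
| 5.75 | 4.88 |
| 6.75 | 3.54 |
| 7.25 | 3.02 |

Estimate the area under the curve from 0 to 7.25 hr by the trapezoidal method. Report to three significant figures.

Trapezoidal AUC_0→7.25:
  [0→0.25]: (0.00+7.18)/2 × 0.25 = 0.8975
  [0.25→0.75]: (7.18+14.11)/2 × 0.5 = 5.3225
  [0.75→1.75]: (14.11+15.30)/2 × 1 = 14.705
  [1.75→2.75]: (15.30+12.25)/2 × 1 = 13.775
  [2.75→5.75]: (12.25+4.88)/2 × 3 = 25.695
  [5.75→6.75]: (4.88+3.54)/2 × 1 = 4.21
  [6.75→7.25]: (3.54+3.02)/2 × 0.5 = 1.64
  Sum = 66.245 µg/mL·hr

AUC = 66.2 µg/mL·hr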